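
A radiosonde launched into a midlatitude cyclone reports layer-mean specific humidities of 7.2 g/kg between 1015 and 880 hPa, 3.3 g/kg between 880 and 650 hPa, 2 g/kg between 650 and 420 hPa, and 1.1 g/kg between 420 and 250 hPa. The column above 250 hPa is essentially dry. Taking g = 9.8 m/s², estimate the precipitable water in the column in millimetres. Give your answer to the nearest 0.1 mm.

Precipitable water is the column-integrated vapour mass per unit area: PW = (1/g) Σ q̄ Δp, with q in kg/kg and Δp in Pa (1 kg/m² of water = 1 mm).
Layer 1015–880 hPa: Δp = 135 hPa = 13500 Pa, q̄ = 0.0072 kg/kg → 0.0072 × 13500 / 9.8 = 9.92 mm
Layer 880–650 hPa: Δp = 230 hPa = 23000 Pa, q̄ = 0.0033 kg/kg → 0.0033 × 23000 / 9.8 = 7.74 mm
Layer 650–420 hPa: Δp = 230 hPa = 23000 Pa, q̄ = 0.002 kg/kg → 0.002 × 23000 / 9.8 = 4.69 mm
Layer 420–250 hPa: Δp = 170 hPa = 17000 Pa, q̄ = 0.0011 kg/kg → 0.0011 × 17000 / 9.8 = 1.91 mm
PW = 9.92 + 7.74 + 4.69 + 1.91 = 24.26 ≈ 24.3 mm.

PW ≈ 24.3 mm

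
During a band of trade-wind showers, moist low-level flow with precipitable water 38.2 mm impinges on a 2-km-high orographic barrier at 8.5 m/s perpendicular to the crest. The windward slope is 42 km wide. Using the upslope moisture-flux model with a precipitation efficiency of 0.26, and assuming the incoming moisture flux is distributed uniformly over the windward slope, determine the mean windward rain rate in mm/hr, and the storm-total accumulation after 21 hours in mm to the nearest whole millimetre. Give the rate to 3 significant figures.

R ≈ 7.24 mm/hr; total ≈ 152 mm

Incoming column moisture flux per unit ridge length: F = V × PW = 8.5 × 38.2 = 324.7 mm·m/s.
Spread over the 42 km slope with efficiency ε = 0.26: R = ε·F/W = 0.26 × 324.7 / 42000 m = 2.010e-03 mm/s.
R = 2.010e-03 × 3600 = 7.24 mm/hr.
Over 21 h: total = 7.24 × 21 = 152.04 ≈ 152 mm.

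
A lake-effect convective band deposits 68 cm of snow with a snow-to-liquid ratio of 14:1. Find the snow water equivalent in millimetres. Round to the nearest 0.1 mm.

SWE = snow depth / ratio = 68 cm / 14 = 4.857 cm = 48.6 mm.

SWE ≈ 48.6 mm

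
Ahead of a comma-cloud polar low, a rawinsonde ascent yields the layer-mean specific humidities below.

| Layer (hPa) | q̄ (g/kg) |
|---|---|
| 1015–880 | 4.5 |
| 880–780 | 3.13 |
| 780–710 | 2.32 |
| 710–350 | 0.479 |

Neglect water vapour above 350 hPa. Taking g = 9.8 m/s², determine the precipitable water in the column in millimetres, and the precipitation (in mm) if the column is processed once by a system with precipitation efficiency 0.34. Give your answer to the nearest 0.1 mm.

Precipitable water is the column-integrated vapour mass per unit area: PW = (1/g) Σ q̄ Δp, with q in kg/kg and Δp in Pa (1 kg/m² of water = 1 mm).
Layer 1015–880 hPa: Δp = 135 hPa = 13500 Pa, q̄ = 0.0045 kg/kg → 0.0045 × 13500 / 9.8 = 6.20 mm
Layer 880–780 hPa: Δp = 100 hPa = 10000 Pa, q̄ = 0.00313 kg/kg → 0.00313 × 10000 / 9.8 = 3.19 mm
Layer 780–710 hPa: Δp = 70 hPa = 7000 Pa, q̄ = 0.00232 kg/kg → 0.00232 × 7000 / 9.8 = 1.66 mm
Layer 710–350 hPa: Δp = 360 hPa = 36000 Pa, q̄ = 0.000479 kg/kg → 0.000479 × 36000 / 9.8 = 1.76 mm
PW = 6.20 + 3.19 + 1.66 + 1.76 = 12.81 ≈ 12.8 mm.
Precipitation = ε × PW = 0.34 × 12.8 = 4.4 mm.

PW ≈ 12.8 mm; precipitation ≈ 4.4 mm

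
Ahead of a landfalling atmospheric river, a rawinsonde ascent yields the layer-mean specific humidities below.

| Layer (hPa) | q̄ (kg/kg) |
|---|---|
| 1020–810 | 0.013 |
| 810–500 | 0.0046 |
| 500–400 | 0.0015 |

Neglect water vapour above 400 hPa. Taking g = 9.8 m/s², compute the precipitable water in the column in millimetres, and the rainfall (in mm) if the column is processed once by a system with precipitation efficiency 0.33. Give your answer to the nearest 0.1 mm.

Precipitable water is the column-integrated vapour mass per unit area: PW = (1/g) Σ q̄ Δp, with q in kg/kg and Δp in Pa (1 kg/m² of water = 1 mm).
Layer 1020–810 hPa: Δp = 210 hPa = 21000 Pa, q̄ = 0.013 kg/kg → 0.013 × 21000 / 9.8 = 27.86 mm
Layer 810–500 hPa: Δp = 310 hPa = 31000 Pa, q̄ = 0.0046 kg/kg → 0.0046 × 31000 / 9.8 = 14.55 mm
Layer 500–400 hPa: Δp = 100 hPa = 10000 Pa, q̄ = 0.0015 kg/kg → 0.0015 × 10000 / 9.8 = 1.53 mm
PW = 27.86 + 14.55 + 1.53 = 43.94 ≈ 43.9 mm.
Rainfall = ε × PW = 0.33 × 43.9 = 14.5 mm.

PW ≈ 43.9 mm; rainfall ≈ 14.5 mm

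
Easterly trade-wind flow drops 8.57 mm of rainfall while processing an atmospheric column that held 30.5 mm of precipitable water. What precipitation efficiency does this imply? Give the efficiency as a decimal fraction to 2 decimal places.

ε ≈ 0.28

ε = rainfall / PW = 8.57 / 30.5 = 0.28.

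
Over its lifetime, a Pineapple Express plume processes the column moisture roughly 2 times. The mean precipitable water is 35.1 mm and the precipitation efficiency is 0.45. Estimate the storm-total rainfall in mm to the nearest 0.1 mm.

rainfall ≈ 31.6 mm

Each cycle deposits ε × PW = 0.45 × 35.1 = 15.795 mm.
Over 2 cycles: 2 × 15.795 = 31.6 mm.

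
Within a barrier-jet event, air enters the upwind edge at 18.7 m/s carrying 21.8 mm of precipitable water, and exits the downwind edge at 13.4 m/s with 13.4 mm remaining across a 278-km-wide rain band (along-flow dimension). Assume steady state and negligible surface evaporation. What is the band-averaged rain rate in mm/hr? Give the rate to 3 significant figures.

Column moisture flux per unit crosswind length is F = V × PW.
Inflow: F_in = 18.7 × 21.8 = 407.66 mm·m/s
Outflow: F_out = 13.4 × 13.4 = 179.56 mm·m/s
Steady-state rate R = (F_in − F_out)/L = (407.66 − 179.56) / 278000 m = 8.205e-04 mm/s.
R = 8.205e-04 × 3600 = 2.95 mm/hr.

R ≈ 2.95 mm/hr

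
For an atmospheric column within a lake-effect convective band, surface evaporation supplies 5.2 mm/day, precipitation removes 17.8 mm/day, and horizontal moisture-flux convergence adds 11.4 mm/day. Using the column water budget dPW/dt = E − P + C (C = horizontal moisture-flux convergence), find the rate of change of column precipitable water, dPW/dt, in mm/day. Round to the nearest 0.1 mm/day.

dPW/dt ≈ -1.2 mm/day

dPW/dt = E − P + C = 5.2 − 17.8 + (11.4) = -1.2 mm/day.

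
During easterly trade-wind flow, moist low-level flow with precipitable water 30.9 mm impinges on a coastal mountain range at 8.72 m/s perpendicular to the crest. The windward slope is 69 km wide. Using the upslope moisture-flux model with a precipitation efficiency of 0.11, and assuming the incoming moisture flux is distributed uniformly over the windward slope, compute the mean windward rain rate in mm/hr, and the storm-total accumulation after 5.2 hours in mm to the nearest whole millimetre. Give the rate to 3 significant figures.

R ≈ 1.55 mm/hr; total ≈ 8 mm

Incoming column moisture flux per unit ridge length: F = V × PW = 8.72 × 30.9 = 269.448 mm·m/s.
Spread over the 69 km slope with efficiency ε = 0.11: R = ε·F/W = 0.11 × 269.448 / 69000 m = 4.296e-04 mm/s.
R = 4.296e-04 × 3600 = 1.55 mm/hr.
Over 5.2 h: total = 1.55 × 5.2 = 8.06 ≈ 8 mm.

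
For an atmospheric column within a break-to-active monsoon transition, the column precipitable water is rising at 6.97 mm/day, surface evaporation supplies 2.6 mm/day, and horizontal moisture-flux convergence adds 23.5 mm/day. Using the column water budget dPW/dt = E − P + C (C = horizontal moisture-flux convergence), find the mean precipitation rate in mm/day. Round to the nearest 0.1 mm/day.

dPW/dt = +6.97 mm/day.
P = E + C − dPW/dt = 2.6 + (23.5) − (+6.97) = 19.1 mm/day.

P ≈ 19.1 mm/day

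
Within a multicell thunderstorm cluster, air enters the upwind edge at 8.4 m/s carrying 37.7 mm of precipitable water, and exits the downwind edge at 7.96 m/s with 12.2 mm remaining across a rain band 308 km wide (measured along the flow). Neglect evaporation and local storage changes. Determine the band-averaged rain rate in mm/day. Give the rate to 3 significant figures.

Column moisture flux per unit crosswind length is F = V × PW.
Inflow: F_in = 8.4 × 37.7 = 316.68 mm·m/s
Outflow: F_out = 7.96 × 12.2 = 97.112 mm·m/s
Steady-state rate R = (F_in − F_out)/L = (316.68 − 97.112) / 308000 m = 7.129e-04 mm/s.
R = 7.129e-04 × 3600 × 24 = 61.6 mm/day.

R ≈ 61.6 mm/day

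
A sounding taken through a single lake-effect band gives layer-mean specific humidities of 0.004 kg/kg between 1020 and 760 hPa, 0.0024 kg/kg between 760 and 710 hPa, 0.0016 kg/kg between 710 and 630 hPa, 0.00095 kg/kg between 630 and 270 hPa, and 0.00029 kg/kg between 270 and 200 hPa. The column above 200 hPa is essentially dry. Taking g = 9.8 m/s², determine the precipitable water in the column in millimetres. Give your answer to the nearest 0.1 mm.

Precipitable water is the column-integrated vapour mass per unit area: PW = (1/g) Σ q̄ Δp, with q in kg/kg and Δp in Pa (1 kg/m² of water = 1 mm).
Layer 1020–760 hPa: Δp = 260 hPa = 26000 Pa, q̄ = 0.004 kg/kg → 0.004 × 26000 / 9.8 = 10.61 mm
Layer 760–710 hPa: Δp = 50 hPa = 5000 Pa, q̄ = 0.0024 kg/kg → 0.0024 × 5000 / 9.8 = 1.22 mm
Layer 710–630 hPa: Δp = 80 hPa = 8000 Pa, q̄ = 0.0016 kg/kg → 0.0016 × 8000 / 9.8 = 1.31 mm
Layer 630–270 hPa: Δp = 360 hPa = 36000 Pa, q̄ = 0.00095 kg/kg → 0.00095 × 36000 / 9.8 = 3.49 mm
Layer 270–200 hPa: Δp = 70 hPa = 7000 Pa, q̄ = 0.00029 kg/kg → 0.00029 × 7000 / 9.8 = 0.21 mm
PW = 10.61 + 1.22 + 1.31 + 3.49 + 0.21 = 16.84 ≈ 16.8 mm.

PW ≈ 16.8 mm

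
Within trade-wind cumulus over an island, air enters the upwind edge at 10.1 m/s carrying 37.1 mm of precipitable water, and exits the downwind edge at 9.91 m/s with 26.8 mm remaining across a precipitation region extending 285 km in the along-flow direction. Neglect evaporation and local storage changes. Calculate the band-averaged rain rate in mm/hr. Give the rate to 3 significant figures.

Column moisture flux per unit crosswind length is F = V × PW.
Inflow: F_in = 10.1 × 37.1 = 374.71 mm·m/s
Outflow: F_out = 9.91 × 26.8 = 265.588 mm·m/s
Steady-state rate R = (F_in − F_out)/L = (374.71 − 265.588) / 285000 m = 3.829e-04 mm/s.
R = 3.829e-04 × 3600 = 1.38 mm/hr.

R ≈ 1.38 mm/hr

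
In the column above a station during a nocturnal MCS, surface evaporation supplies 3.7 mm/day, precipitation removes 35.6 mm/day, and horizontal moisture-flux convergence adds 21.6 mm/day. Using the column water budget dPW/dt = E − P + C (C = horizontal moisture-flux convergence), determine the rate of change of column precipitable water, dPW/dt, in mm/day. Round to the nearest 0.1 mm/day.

dPW/dt ≈ -10.3 mm/day

dPW/dt = E − P + C = 3.7 − 35.6 + (21.6) = -10.3 mm/day.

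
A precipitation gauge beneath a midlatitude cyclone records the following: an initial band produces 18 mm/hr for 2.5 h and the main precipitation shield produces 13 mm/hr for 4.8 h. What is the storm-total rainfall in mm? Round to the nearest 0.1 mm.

Total = Σ Rᵢ Δtᵢ = 18 × 2.5 + 13 × 4.8
      = 45 + 62.4 = 107.4 mm.

total ≈ 107.4 mm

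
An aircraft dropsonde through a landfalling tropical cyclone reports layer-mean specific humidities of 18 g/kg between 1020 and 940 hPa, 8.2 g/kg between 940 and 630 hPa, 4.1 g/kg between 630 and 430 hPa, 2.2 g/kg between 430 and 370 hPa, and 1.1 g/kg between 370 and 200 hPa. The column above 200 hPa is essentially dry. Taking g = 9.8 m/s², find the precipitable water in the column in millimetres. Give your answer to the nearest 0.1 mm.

PW ≈ 52.3 mm

Precipitable water is the column-integrated vapour mass per unit area: PW = (1/g) Σ q̄ Δp, with q in kg/kg and Δp in Pa (1 kg/m² of water = 1 mm).
Layer 1020–940 hPa: Δp = 80 hPa = 8000 Pa, q̄ = 0.018 kg/kg → 0.018 × 8000 / 9.8 = 14.69 mm
Layer 940–630 hPa: Δp = 310 hPa = 31000 Pa, q̄ = 0.0082 kg/kg → 0.0082 × 31000 / 9.8 = 25.94 mm
Layer 630–430 hPa: Δp = 200 hPa = 20000 Pa, q̄ = 0.0041 kg/kg → 0.0041 × 20000 / 9.8 = 8.37 mm
Layer 430–370 hPa: Δp = 60 hPa = 6000 Pa, q̄ = 0.0022 kg/kg → 0.0022 × 6000 / 9.8 = 1.35 mm
Layer 370–200 hPa: Δp = 170 hPa = 17000 Pa, q̄ = 0.0011 kg/kg → 0.0011 × 17000 / 9.8 = 1.91 mm
PW = 14.69 + 25.94 + 8.37 + 1.35 + 1.91 = 52.26 ≈ 52.3 mm.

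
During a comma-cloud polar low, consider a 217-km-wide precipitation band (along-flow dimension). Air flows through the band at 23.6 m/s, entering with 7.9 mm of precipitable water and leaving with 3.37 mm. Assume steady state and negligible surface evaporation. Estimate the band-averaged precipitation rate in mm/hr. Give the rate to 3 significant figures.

Column moisture flux per unit crosswind length is F = V × PW.
Inflow: F_in = 23.6 × 7.9 = 186.44 mm·m/s
Outflow: F_out = 23.6 × 3.37 = 79.532 mm·m/s
Steady-state rate R = (F_in − F_out)/L = (186.44 − 79.532) / 217000 m = 4.927e-04 mm/s.
R = 4.927e-04 × 3600 = 1.77 mm/hr.

R ≈ 1.77 mm/hr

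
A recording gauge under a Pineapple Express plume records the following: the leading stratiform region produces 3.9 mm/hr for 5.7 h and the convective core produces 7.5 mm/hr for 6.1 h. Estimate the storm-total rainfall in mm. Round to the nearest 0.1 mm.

total ≈ 68.0 mm

Total = Σ Rᵢ Δtᵢ = 3.9 × 5.7 + 7.5 × 6.1
      = 22.23 + 45.75 = 68.0 mm.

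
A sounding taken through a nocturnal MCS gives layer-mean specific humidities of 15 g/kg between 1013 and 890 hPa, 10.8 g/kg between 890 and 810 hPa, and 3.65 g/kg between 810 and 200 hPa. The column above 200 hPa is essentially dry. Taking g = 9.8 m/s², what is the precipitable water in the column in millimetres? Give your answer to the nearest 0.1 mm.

PW ≈ 50.4 mm

Precipitable water is the column-integrated vapour mass per unit area: PW = (1/g) Σ q̄ Δp, with q in kg/kg and Δp in Pa (1 kg/m² of water = 1 mm).
Layer 1013–890 hPa: Δp = 123 hPa = 12300 Pa, q̄ = 0.015 kg/kg → 0.015 × 12300 / 9.8 = 18.83 mm
Layer 890–810 hPa: Δp = 80 hPa = 8000 Pa, q̄ = 0.0108 kg/kg → 0.0108 × 8000 / 9.8 = 8.82 mm
Layer 810–200 hPa: Δp = 610 hPa = 61000 Pa, q̄ = 0.00365 kg/kg → 0.00365 × 61000 / 9.8 = 22.72 mm
PW = 18.83 + 8.82 + 22.72 = 50.37 ≈ 50.4 mm.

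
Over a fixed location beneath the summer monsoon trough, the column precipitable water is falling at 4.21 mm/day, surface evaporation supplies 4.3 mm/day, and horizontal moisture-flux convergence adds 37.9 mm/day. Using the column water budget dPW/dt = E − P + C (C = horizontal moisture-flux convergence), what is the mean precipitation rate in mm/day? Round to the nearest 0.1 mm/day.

dPW/dt = -4.21 mm/day.
P = E + C − dPW/dt = 4.3 + (37.9) − (-4.21) = 46.4 mm/day.

P ≈ 46.4 mm/day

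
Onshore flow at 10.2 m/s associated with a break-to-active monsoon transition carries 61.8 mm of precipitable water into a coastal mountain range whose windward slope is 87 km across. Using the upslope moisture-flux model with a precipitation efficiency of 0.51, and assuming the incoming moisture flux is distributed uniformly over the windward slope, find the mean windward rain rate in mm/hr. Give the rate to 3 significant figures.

R ≈ 13.3 mm/hr

Incoming column moisture flux per unit ridge length: F = V × PW = 10.2 × 61.8 = 630.36 mm·m/s.
Spread over the 87 km slope with efficiency ε = 0.51: R = ε·F/W = 0.51 × 630.36 / 87000 m = 3.695e-03 mm/s.
R = 3.695e-03 × 3600 = 13.3 mm/hr.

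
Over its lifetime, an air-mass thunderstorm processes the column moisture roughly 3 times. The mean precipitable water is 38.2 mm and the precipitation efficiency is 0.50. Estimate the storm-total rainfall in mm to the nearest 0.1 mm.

rainfall ≈ 57.3 mm

Each cycle deposits ε × PW = 0.50 × 38.2 = 19.1 mm.
Over 3 cycles: 3 × 19.1 = 57.3 mm.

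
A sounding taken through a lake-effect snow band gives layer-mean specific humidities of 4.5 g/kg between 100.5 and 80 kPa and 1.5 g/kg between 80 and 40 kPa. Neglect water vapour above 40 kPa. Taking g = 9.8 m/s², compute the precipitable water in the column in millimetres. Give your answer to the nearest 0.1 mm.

PW ≈ 15.5 mm

Precipitable water is the column-integrated vapour mass per unit area: PW = (1/g) Σ q̄ Δp, with q in kg/kg and Δp in Pa (1 kg/m² of water = 1 mm).
Layer 100.5–80 kPa: Δp = 205 hPa = 20500 Pa, q̄ = 0.0045 kg/kg → 0.0045 × 20500 / 9.8 = 9.41 mm
Layer 80–40 kPa: Δp = 400 hPa = 40000 Pa, q̄ = 0.0015 kg/kg → 0.0015 × 40000 / 9.8 = 6.12 mm
PW = 9.41 + 6.12 = 15.53 ≈ 15.5 mm.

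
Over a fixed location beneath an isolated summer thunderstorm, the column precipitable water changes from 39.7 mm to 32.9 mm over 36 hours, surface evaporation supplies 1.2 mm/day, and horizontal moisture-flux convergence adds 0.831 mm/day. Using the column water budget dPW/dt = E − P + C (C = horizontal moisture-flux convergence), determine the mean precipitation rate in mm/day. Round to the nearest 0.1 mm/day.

P ≈ 6.6 mm/day

dPW/dt = (32.9 − 39.7) mm / (36/24 day) = -4.533 mm/day.
P = E + C − dPW/dt = 1.2 + (0.831) − (-4.533) = 6.6 mm/day.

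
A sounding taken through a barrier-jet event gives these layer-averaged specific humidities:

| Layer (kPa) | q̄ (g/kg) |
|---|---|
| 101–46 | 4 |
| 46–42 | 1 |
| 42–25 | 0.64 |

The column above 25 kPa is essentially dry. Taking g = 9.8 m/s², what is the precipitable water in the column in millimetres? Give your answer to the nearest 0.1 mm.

Precipitable water is the column-integrated vapour mass per unit area: PW = (1/g) Σ q̄ Δp, with q in kg/kg and Δp in Pa (1 kg/m² of water = 1 mm).
Layer 101–46 kPa: Δp = 550 hPa = 55000 Pa, q̄ = 0.004 kg/kg → 0.004 × 55000 / 9.8 = 22.45 mm
Layer 46–42 kPa: Δp = 40 hPa = 4000 Pa, q̄ = 0.001 kg/kg → 0.001 × 4000 / 9.8 = 0.41 mm
Layer 42–25 kPa: Δp = 170 hPa = 17000 Pa, q̄ = 0.00064 kg/kg → 0.00064 × 17000 / 9.8 = 1.11 mm
PW = 22.45 + 0.41 + 1.11 = 23.97 ≈ 24.0 mm.

PW ≈ 24.0 mm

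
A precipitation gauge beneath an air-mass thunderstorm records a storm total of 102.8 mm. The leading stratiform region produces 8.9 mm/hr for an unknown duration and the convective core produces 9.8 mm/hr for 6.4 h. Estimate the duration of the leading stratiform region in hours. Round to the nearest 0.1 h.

Known phases: 9.8 × 6.4 = 62.72 mm.
Remaining depth = 102.8 − 62.72 = 40.08 mm.
Duration = 40.08 / 8.9 = 4.5 h.

duration ≈ 4.5 h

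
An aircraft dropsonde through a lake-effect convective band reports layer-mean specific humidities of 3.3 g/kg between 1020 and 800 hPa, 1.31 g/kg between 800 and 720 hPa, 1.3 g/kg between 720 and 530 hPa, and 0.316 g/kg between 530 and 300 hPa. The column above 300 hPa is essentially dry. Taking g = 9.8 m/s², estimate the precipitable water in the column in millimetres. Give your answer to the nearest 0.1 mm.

Precipitable water is the column-integrated vapour mass per unit area: PW = (1/g) Σ q̄ Δp, with q in kg/kg and Δp in Pa (1 kg/m² of water = 1 mm).
Layer 1020–800 hPa: Δp = 220 hPa = 22000 Pa, q̄ = 0.0033 kg/kg → 0.0033 × 22000 / 9.8 = 7.41 mm
Layer 800–720 hPa: Δp = 80 hPa = 8000 Pa, q̄ = 0.00131 kg/kg → 0.00131 × 8000 / 9.8 = 1.07 mm
Layer 720–530 hPa: Δp = 190 hPa = 19000 Pa, q̄ = 0.0013 kg/kg → 0.0013 × 19000 / 9.8 = 2.52 mm
Layer 530–300 hPa: Δp = 230 hPa = 23000 Pa, q̄ = 0.000316 kg/kg → 0.000316 × 23000 / 9.8 = 0.74 mm
PW = 7.41 + 1.07 + 2.52 + 0.74 = 11.74 ≈ 11.7 mm.

PW ≈ 11.7 mm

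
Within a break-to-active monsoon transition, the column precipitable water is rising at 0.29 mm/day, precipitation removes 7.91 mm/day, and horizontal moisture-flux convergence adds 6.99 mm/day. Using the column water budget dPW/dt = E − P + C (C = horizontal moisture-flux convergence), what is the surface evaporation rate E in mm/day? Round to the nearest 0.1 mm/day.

dPW/dt = +0.29 mm/day.
E = dPW/dt + P − C = (+0.29) + 7.91 − (6.99) = 1.2 mm/day.

E ≈ 1.2 mm/day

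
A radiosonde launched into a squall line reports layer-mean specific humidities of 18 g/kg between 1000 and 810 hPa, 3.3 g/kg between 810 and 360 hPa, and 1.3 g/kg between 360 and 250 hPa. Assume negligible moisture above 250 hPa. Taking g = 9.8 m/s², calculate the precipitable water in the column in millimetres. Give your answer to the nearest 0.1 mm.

PW ≈ 51.5 mm

Precipitable water is the column-integrated vapour mass per unit area: PW = (1/g) Σ q̄ Δp, with q in kg/kg and Δp in Pa (1 kg/m² of water = 1 mm).
Layer 1000–810 hPa: Δp = 190 hPa = 19000 Pa, q̄ = 0.018 kg/kg → 0.018 × 19000 / 9.8 = 34.90 mm
Layer 810–360 hPa: Δp = 450 hPa = 45000 Pa, q̄ = 0.0033 kg/kg → 0.0033 × 45000 / 9.8 = 15.15 mm
Layer 360–250 hPa: Δp = 110 hPa = 11000 Pa, q̄ = 0.0013 kg/kg → 0.0013 × 11000 / 9.8 = 1.46 mm
PW = 34.90 + 15.15 + 1.46 = 51.51 ≈ 51.5 mm.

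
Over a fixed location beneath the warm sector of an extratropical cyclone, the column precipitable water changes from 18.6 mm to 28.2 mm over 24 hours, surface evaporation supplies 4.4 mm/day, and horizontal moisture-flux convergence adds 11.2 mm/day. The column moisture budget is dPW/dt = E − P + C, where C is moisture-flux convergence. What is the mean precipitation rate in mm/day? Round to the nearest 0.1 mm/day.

P ≈ 6.0 mm/day

dPW/dt = (28.2 − 18.6) mm / (24/24 day) = +9.600 mm/day.
P = E + C − dPW/dt = 4.4 + (11.2) − (+9.600) = 6.0 mm/day.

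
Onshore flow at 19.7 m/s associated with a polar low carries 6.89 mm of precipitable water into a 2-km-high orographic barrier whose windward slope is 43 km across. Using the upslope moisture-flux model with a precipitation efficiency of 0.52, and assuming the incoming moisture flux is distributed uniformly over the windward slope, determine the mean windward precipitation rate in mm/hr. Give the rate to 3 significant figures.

Incoming column moisture flux per unit ridge length: F = V × PW = 19.7 × 6.89 = 135.733 mm·m/s.
Spread over the 43 km slope with efficiency ε = 0.52: R = ε·F/W = 0.52 × 135.733 / 43000 m = 1.641e-03 mm/s.
R = 1.641e-03 × 3600 = 5.91 mm/hr.

R ≈ 5.91 mm/hr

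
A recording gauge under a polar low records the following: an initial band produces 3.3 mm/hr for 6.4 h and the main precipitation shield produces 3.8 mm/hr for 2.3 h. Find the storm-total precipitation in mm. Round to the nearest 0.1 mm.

Total = Σ Rᵢ Δtᵢ = 3.3 × 6.4 + 3.8 × 2.3
      = 21.12 + 8.74 = 29.9 mm.

total ≈ 29.9 mm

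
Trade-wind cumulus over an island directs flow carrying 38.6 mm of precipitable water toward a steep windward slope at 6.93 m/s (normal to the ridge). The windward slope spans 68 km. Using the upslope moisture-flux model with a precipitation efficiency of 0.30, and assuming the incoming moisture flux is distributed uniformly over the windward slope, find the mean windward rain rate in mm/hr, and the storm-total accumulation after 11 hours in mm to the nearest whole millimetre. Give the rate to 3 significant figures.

R ≈ 4.25 mm/hr; total ≈ 47 mm

Incoming column moisture flux per unit ridge length: F = V × PW = 6.93 × 38.6 = 267.498 mm·m/s.
Spread over the 68 km slope with efficiency ε = 0.30: R = ε·F/W = 0.30 × 267.498 / 68000 m = 1.180e-03 mm/s.
R = 1.180e-03 × 3600 = 4.25 mm/hr.
Over 11 h: total = 4.25 × 11 = 46.75 ≈ 47 mm.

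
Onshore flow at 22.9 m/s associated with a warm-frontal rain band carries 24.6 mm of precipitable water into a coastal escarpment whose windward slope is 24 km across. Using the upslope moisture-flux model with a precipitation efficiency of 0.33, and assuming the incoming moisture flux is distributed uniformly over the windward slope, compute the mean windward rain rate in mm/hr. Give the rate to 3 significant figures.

R ≈ 27.9 mm/hr

Incoming column moisture flux per unit ridge length: F = V × PW = 22.9 × 24.6 = 563.34 mm·m/s.
Spread over the 24 km slope with efficiency ε = 0.33: R = ε·F/W = 0.33 × 563.34 / 24000 m = 7.746e-03 mm/s.
R = 7.746e-03 × 3600 = 27.9 mm/hr.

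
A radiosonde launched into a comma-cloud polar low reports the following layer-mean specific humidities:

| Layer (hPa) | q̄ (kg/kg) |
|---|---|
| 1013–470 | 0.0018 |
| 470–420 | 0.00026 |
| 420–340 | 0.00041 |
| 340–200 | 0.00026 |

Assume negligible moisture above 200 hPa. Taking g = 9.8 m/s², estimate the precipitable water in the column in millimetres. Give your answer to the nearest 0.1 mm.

Precipitable water is the column-integrated vapour mass per unit area: PW = (1/g) Σ q̄ Δp, with q in kg/kg and Δp in Pa (1 kg/m² of water = 1 mm).
Layer 1013–470 hPa: Δp = 543 hPa = 54300 Pa, q̄ = 0.0018 kg/kg → 0.0018 × 54300 / 9.8 = 9.97 mm
Layer 470–420 hPa: Δp = 50 hPa = 5000 Pa, q̄ = 0.00026 kg/kg → 0.00026 × 5000 / 9.8 = 0.13 mm
Layer 420–340 hPa: Δp = 80 hPa = 8000 Pa, q̄ = 0.00041 kg/kg → 0.00041 × 8000 / 9.8 = 0.33 mm
Layer 340–200 hPa: Δp = 140 hPa = 14000 Pa, q̄ = 0.00026 kg/kg → 0.00026 × 14000 / 9.8 = 0.37 mm
PW = 9.97 + 0.13 + 0.33 + 0.37 = 10.80 ≈ 10.8 mm.

PW ≈ 10.8 mm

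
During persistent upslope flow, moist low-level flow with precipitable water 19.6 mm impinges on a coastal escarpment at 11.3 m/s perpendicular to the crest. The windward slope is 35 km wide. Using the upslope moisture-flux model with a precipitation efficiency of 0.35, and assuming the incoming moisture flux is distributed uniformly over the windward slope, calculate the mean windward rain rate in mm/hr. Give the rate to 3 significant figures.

Incoming column moisture flux per unit ridge length: F = V × PW = 11.3 × 19.6 = 221.48 mm·m/s.
Spread over the 35 km slope with efficiency ε = 0.35: R = ε·F/W = 0.35 × 221.48 / 35000 m = 2.215e-03 mm/s.
R = 2.215e-03 × 3600 = 7.97 mm/hr.

R ≈ 7.97 mm/hr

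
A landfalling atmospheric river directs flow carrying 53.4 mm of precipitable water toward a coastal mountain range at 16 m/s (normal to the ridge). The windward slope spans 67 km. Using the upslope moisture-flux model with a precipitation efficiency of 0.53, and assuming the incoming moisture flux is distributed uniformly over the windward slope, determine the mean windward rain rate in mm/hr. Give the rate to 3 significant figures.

Incoming column moisture flux per unit ridge length: F = V × PW = 16 × 53.4 = 854.4 mm·m/s.
Spread over the 67 km slope with efficiency ε = 0.53: R = ε·F/W = 0.53 × 854.4 / 67000 m = 6.759e-03 mm/s.
R = 6.759e-03 × 3600 = 24.3 mm/hr.

R ≈ 24.3 mm/hr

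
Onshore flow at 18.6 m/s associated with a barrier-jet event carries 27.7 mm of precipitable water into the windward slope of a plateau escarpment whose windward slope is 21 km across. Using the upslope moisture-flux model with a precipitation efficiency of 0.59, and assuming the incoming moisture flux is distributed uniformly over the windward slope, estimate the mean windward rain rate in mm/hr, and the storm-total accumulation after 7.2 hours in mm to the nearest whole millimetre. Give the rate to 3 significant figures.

R ≈ 52.1 mm/hr; total ≈ 375 mm

Incoming column moisture flux per unit ridge length: F = V × PW = 18.6 × 27.7 = 515.22 mm·m/s.
Spread over the 21 km slope with efficiency ε = 0.59: R = ε·F/W = 0.59 × 515.22 / 21000 m = 1.448e-02 mm/s.
R = 1.448e-02 × 3600 = 52.1 mm/hr.
Over 7.2 h: total = 52.1 × 7.2 = 375.12 ≈ 375 mm.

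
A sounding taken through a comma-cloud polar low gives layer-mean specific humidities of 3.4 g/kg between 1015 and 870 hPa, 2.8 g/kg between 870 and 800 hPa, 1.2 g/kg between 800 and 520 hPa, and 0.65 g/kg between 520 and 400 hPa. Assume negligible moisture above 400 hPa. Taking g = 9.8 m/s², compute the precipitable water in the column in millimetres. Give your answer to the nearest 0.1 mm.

Precipitable water is the column-integrated vapour mass per unit area: PW = (1/g) Σ q̄ Δp, with q in kg/kg and Δp in Pa (1 kg/m² of water = 1 mm).
Layer 1015–870 hPa: Δp = 145 hPa = 14500 Pa, q̄ = 0.0034 kg/kg → 0.0034 × 14500 / 9.8 = 5.03 mm
Layer 870–800 hPa: Δp = 70 hPa = 7000 Pa, q̄ = 0.0028 kg/kg → 0.0028 × 7000 / 9.8 = 2.00 mm
Layer 800–520 hPa: Δp = 280 hPa = 28000 Pa, q̄ = 0.0012 kg/kg → 0.0012 × 28000 / 9.8 = 3.43 mm
Layer 520–400 hPa: Δp = 120 hPa = 12000 Pa, q̄ = 0.00065 kg/kg → 0.00065 × 12000 / 9.8 = 0.80 mm
PW = 5.03 + 2.00 + 3.43 + 0.80 = 11.26 ≈ 11.3 mm.

PW ≈ 11.3 mm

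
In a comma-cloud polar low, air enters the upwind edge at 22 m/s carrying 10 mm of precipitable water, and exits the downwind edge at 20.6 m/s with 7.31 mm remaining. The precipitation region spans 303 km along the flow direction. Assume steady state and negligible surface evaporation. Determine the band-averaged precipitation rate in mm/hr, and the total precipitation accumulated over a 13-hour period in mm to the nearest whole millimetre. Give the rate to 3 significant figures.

R ≈ 0.825 mm/hr; total ≈ 11 mm

Column moisture flux per unit crosswind length is F = V × PW.
Inflow: F_in = 22 × 10 = 220 mm·m/s
Outflow: F_out = 20.6 × 7.31 = 150.586 mm·m/s
Steady-state rate R = (F_in − F_out)/L = (220 − 150.586) / 303000 m = 2.291e-04 mm/s.
R = 2.291e-04 × 3600 = 0.825 mm/hr.
Over 13 h: total = 0.825 × 13 = 10.725 ≈ 11 mm.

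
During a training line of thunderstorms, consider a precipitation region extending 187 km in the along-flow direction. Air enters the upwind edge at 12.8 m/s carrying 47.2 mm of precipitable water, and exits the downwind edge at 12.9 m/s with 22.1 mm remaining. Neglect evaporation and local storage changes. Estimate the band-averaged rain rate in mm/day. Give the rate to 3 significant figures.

R ≈ 147 mm/day

Column moisture flux per unit crosswind length is F = V × PW.
Inflow: F_in = 12.8 × 47.2 = 604.16 mm·m/s
Outflow: F_out = 12.9 × 22.1 = 285.09 mm·m/s
Steady-state rate R = (F_in − F_out)/L = (604.16 − 285.09) / 187000 m = 1.706e-03 mm/s.
R = 1.706e-03 × 3600 × 24 = 147 mm/day.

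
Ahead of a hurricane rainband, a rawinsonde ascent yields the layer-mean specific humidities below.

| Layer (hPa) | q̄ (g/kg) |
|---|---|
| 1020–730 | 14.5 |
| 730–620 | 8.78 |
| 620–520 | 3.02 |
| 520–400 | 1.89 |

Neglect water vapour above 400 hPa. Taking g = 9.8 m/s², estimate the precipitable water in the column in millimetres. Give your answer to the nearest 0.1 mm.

PW ≈ 58.2 mm

Precipitable water is the column-integrated vapour mass per unit area: PW = (1/g) Σ q̄ Δp, with q in kg/kg and Δp in Pa (1 kg/m² of water = 1 mm).
Layer 1020–730 hPa: Δp = 290 hPa = 29000 Pa, q̄ = 0.0145 kg/kg → 0.0145 × 29000 / 9.8 = 42.91 mm
Layer 730–620 hPa: Δp = 110 hPa = 11000 Pa, q̄ = 0.00878 kg/kg → 0.00878 × 11000 / 9.8 = 9.86 mm
Layer 620–520 hPa: Δp = 100 hPa = 10000 Pa, q̄ = 0.00302 kg/kg → 0.00302 × 10000 / 9.8 = 3.08 mm
Layer 520–400 hPa: Δp = 120 hPa = 12000 Pa, q̄ = 0.00189 kg/kg → 0.00189 × 12000 / 9.8 = 2.31 mm
PW = 42.91 + 9.86 + 3.08 + 2.31 = 58.16 ≈ 58.2 mm.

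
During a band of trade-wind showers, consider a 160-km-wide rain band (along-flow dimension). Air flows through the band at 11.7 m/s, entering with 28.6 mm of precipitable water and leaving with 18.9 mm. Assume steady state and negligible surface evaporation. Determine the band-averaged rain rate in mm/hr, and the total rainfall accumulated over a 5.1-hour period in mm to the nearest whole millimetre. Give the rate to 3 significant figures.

R ≈ 2.55 mm/hr; total ≈ 13 mm

Column moisture flux per unit crosswind length is F = V × PW.
Inflow: F_in = 11.7 × 28.6 = 334.62 mm·m/s
Outflow: F_out = 11.7 × 18.9 = 221.13 mm·m/s
Steady-state rate R = (F_in − F_out)/L = (334.62 − 221.13) / 160000 m = 7.093e-04 mm/s.
R = 7.093e-04 × 3600 = 2.55 mm/hr.
Over 5.1 h: total = 2.55 × 5.1 = 13.005 ≈ 13 mm.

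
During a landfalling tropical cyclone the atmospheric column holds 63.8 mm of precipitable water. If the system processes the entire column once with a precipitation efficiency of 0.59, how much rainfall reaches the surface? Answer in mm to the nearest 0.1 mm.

Rainfall = ε × PW = 0.59 × 63.8 = 37.6 mm.

rainfall ≈ 37.6 mm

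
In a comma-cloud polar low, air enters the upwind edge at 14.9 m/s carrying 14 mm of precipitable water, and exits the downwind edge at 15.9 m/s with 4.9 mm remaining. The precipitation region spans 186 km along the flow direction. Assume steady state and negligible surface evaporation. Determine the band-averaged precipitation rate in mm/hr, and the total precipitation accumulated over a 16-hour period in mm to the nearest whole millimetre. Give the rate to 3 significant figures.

Column moisture flux per unit crosswind length is F = V × PW.
Inflow: F_in = 14.9 × 14 = 208.6 mm·m/s
Outflow: F_out = 15.9 × 4.9 = 77.91 mm·m/s
Steady-state rate R = (F_in − F_out)/L = (208.6 − 77.91) / 186000 m = 7.026e-04 mm/s.
R = 7.026e-04 × 3600 = 2.53 mm/hr.
Over 16 h: total = 2.53 × 16 = 40.48 ≈ 40 mm.

R ≈ 2.53 mm/hr; total ≈ 40 mm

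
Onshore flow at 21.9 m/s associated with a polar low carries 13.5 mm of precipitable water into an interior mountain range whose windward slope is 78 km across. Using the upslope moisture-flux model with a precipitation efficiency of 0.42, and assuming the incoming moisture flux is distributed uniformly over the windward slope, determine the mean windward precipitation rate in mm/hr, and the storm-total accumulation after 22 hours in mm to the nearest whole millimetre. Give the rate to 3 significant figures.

Incoming column moisture flux per unit ridge length: F = V × PW = 21.9 × 13.5 = 295.65 mm·m/s.
Spread over the 78 km slope with efficiency ε = 0.42: R = ε·F/W = 0.42 × 295.65 / 78000 m = 1.592e-03 mm/s.
R = 1.592e-03 × 3600 = 5.73 mm/hr.
Over 22 h: total = 5.73 × 22 = 126.06 ≈ 126 mm.

R ≈ 5.73 mm/hr; total ≈ 126 mm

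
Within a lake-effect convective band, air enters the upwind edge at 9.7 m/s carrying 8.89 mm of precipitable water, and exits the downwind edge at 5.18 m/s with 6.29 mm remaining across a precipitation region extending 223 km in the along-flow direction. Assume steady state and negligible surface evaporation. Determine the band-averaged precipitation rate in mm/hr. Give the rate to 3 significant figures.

R ≈ 0.866 mm/hr

Column moisture flux per unit crosswind length is F = V × PW.
Inflow: F_in = 9.7 × 8.89 = 86.233 mm·m/s
Outflow: F_out = 5.18 × 6.29 = 32.5822 mm·m/s
Steady-state rate R = (F_in − F_out)/L = (86.233 − 32.5822) / 223000 m = 2.406e-04 mm/s.
R = 2.406e-04 × 3600 = 0.866 mm/hr.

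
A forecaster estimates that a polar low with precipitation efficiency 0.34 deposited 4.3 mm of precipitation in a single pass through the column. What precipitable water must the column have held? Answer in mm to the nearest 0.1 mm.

PW = precipitation / ε = 4.3 / 0.34 = 12.6 mm.

PW ≈ 12.6 mm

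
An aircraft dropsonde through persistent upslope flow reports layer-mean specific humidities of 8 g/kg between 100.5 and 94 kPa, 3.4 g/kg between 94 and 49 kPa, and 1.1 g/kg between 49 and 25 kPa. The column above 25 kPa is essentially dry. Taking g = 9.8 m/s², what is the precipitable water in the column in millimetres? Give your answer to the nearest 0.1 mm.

PW ≈ 23.6 mm

Precipitable water is the column-integrated vapour mass per unit area: PW = (1/g) Σ q̄ Δp, with q in kg/kg and Δp in Pa (1 kg/m² of water = 1 mm).
Layer 100.5–94 kPa: Δp = 65 hPa = 6500 Pa, q̄ = 0.008 kg/kg → 0.008 × 6500 / 9.8 = 5.31 mm
Layer 94–49 kPa: Δp = 450 hPa = 45000 Pa, q̄ = 0.0034 kg/kg → 0.0034 × 45000 / 9.8 = 15.61 mm
Layer 49–25 kPa: Δp = 240 hPa = 24000 Pa, q̄ = 0.0011 kg/kg → 0.0011 × 24000 / 9.8 = 2.69 mm
PW = 5.31 + 15.61 + 2.69 = 23.61 ≈ 23.6 mm.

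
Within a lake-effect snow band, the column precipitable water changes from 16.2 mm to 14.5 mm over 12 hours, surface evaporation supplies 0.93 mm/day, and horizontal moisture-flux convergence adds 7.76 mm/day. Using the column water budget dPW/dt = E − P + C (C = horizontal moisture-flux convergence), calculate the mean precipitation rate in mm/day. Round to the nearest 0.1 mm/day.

P ≈ 12.1 mm/day

dPW/dt = (14.5 − 16.2) mm / (12/24 day) = -3.400 mm/day.
P = E + C − dPW/dt = 0.93 + (7.76) − (-3.400) = 12.1 mm/day.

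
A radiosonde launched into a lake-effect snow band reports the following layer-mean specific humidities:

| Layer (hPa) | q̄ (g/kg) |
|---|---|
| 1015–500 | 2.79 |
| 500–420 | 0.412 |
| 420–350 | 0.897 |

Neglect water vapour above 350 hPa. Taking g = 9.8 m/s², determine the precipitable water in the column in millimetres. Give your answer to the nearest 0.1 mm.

Precipitable water is the column-integrated vapour mass per unit area: PW = (1/g) Σ q̄ Δp, with q in kg/kg and Δp in Pa (1 kg/m² of water = 1 mm).
Layer 1015–500 hPa: Δp = 515 hPa = 51500 Pa, q̄ = 0.00279 kg/kg → 0.00279 × 51500 / 9.8 = 14.66 mm
Layer 500–420 hPa: Δp = 80 hPa = 8000 Pa, q̄ = 0.000412 kg/kg → 0.000412 × 8000 / 9.8 = 0.34 mm
Layer 420–350 hPa: Δp = 70 hPa = 7000 Pa, q̄ = 0.000897 kg/kg → 0.000897 × 7000 / 9.8 = 0.64 mm
PW = 14.66 + 0.34 + 0.64 = 15.64 ≈ 15.6 mm.

PW ≈ 15.6 mm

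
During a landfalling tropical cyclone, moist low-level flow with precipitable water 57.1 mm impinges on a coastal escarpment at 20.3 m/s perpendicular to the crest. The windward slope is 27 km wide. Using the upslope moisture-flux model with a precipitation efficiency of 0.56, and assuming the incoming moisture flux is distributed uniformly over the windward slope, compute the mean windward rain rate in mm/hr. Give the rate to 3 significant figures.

R ≈ 86.5 mm/hr

Incoming column moisture flux per unit ridge length: F = V × PW = 20.3 × 57.1 = 1159.13 mm·m/s.
Spread over the 27 km slope with efficiency ε = 0.56: R = ε·F/W = 0.56 × 1159.13 / 27000 m = 2.404e-02 mm/s.
R = 2.404e-02 × 3600 = 86.5 mm/hr.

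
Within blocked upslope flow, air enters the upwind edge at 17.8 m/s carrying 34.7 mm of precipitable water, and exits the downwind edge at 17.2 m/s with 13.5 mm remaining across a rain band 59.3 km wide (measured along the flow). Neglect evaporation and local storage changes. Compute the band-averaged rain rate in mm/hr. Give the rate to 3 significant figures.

R ≈ 23.4 mm/hr

Column moisture flux per unit crosswind length is F = V × PW.
Inflow: F_in = 17.8 × 34.7 = 617.66 mm·m/s
Outflow: F_out = 17.2 × 13.5 = 232.2 mm·m/s
Steady-state rate R = (F_in − F_out)/L = (617.66 − 232.2) / 59300 m = 6.500e-03 mm/s.
R = 6.500e-03 × 3600 = 23.4 mm/hr.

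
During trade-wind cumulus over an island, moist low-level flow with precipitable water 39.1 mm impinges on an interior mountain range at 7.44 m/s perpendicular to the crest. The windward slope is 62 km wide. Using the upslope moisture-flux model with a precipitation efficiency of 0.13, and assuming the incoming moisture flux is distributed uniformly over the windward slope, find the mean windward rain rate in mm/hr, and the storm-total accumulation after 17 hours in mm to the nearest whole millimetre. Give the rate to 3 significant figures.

R ≈ 2.20 mm/hr; total ≈ 37 mm

Incoming column moisture flux per unit ridge length: F = V × PW = 7.44 × 39.1 = 290.904 mm·m/s.
Spread over the 62 km slope with efficiency ε = 0.13: R = ε·F/W = 0.13 × 290.904 / 62000 m = 6.100e-04 mm/s.
R = 6.100e-04 × 3600 = 2.20 mm/hr.
Over 17 h: total = 2.20 × 17 = 37.4 ≈ 37 mm.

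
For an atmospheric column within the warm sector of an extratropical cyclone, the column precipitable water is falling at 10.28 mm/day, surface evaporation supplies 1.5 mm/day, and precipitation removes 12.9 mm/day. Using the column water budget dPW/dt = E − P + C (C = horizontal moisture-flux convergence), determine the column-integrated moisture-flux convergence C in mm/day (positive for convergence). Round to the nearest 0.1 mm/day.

dPW/dt = -10.28 mm/day.
C = dPW/dt − E + P = (-10.28) − 1.5 + 12.9 = 1.1 mm/day.

C ≈ 1.1 mm/day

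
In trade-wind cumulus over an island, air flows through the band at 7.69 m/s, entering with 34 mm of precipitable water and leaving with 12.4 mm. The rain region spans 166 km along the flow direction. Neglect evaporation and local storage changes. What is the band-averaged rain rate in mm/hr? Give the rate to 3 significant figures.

R ≈ 3.60 mm/hr

Column moisture flux per unit crosswind length is F = V × PW.
Inflow: F_in = 7.69 × 34 = 261.46 mm·m/s
Outflow: F_out = 7.69 × 12.4 = 95.356 mm·m/s
Steady-state rate R = (F_in − F_out)/L = (261.46 − 95.356) / 166000 m = 1.001e-03 mm/s.
R = 1.001e-03 × 3600 = 3.60 mm/hr.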